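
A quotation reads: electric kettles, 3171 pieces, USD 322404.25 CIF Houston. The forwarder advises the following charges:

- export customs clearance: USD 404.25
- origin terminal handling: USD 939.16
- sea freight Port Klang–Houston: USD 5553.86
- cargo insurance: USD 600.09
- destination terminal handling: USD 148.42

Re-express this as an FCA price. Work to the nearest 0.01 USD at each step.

Not relevant to the conversion: export clearance — on the seller under both CIF and FCA; already in the CIF price and stays in the FCA price. destination terminal — on the buyer under both terms; not part of either seller's price.
From CIF to FCA, the seller no longer bears: origin terminal, freight, insurance.
FCA price = 322404.25 − 939.16 − 5553.86 − 600.09 = 315311.14

FCA price: USD 315311.14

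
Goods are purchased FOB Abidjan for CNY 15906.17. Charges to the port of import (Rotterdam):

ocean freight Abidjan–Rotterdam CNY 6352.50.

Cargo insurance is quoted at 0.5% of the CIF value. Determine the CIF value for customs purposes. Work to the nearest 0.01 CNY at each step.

Let C be the CIF value. C = FOB price + freight + 0.5% × C
C − 0.5% × C = 15906.17 + 6352.50
0.995 × C = 22258.67
C = 22258.67 / 0.995 = 22370.52
Insurance premium = 0.5% × 22370.52 = 111.85

CIF value: CNY 22370.52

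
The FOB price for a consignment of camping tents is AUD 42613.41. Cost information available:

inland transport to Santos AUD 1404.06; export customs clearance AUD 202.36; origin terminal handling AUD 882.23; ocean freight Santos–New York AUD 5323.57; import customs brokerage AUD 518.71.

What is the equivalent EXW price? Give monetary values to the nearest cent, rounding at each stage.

EXW price: AUD 40124.76

Not relevant to the conversion: brokerage, freight — on the buyer under both terms; not part of either seller's price.
From FOB to EXW, the seller no longer bears: inland to port, export clearance, origin terminal.
EXW price = 42613.41 − 1404.06 − 202.36 − 882.23 = 40124.76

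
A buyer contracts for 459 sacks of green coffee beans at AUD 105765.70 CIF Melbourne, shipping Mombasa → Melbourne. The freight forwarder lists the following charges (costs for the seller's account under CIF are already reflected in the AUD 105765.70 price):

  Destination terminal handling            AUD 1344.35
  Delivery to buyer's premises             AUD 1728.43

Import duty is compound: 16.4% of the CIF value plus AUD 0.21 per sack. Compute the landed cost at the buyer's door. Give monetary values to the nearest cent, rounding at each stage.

CIF: the seller pays costs through ocean freight and marine insurance to the destination port.
The CIF price already equals the CIF value: 105765.70
Ad valorem component: 105765.70 × 16.4% = 17345.57
Specific component: 459 × 0.21 = 96.39
Import duty = 17345.57 + 96.39 = 17441.96
Buyer bears: destination terminal 1344.35 + delivery 1728.43 + duty 17441.96 = 20514.74
Landed cost = invoice 105765.70 + 20514.74 = 126280.44

Total landed cost: AUD 126280.44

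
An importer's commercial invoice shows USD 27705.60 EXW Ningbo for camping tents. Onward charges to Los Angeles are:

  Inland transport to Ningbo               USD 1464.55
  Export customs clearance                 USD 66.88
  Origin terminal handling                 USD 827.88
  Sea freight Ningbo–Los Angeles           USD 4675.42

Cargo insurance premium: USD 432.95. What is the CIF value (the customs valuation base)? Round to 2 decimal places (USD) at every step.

CIF value: USD 35173.28

CIF = EXW price + pre-shipment costs + freight + insurance
CIF = 27705.60 + 1464.55 + 66.88 + 827.88 + 4675.42 + 432.95 = 35173.28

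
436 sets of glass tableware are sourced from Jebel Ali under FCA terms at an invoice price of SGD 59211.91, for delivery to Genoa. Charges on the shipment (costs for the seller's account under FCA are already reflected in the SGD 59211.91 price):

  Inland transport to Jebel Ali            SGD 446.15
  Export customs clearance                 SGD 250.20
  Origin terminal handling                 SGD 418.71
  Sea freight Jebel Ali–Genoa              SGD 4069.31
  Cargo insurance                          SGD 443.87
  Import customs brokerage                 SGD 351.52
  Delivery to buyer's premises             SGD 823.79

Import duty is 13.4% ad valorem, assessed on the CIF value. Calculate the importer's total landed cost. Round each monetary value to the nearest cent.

FCA: the seller delivers export-cleared goods to the carrier; the buyer bears costs from that point.
Already in the invoice (seller's account under FCA): inland to port, export clearance — exclude.
CIF value = FCA price + origin terminal + freight + insurance = 59211.91 + 418.71 + 4069.31 + 443.87 = 64143.80
Import duty = 64143.80 × 13.4% = 8595.27
Buyer bears: origin terminal 418.71 + freight 4069.31 + insurance 443.87 + brokerage 351.52 + delivery 823.79 + duty 8595.27 = 14702.47
Landed cost = invoice 59211.91 + 14702.47 = 73914.38

Total landed cost: SGD 73914.38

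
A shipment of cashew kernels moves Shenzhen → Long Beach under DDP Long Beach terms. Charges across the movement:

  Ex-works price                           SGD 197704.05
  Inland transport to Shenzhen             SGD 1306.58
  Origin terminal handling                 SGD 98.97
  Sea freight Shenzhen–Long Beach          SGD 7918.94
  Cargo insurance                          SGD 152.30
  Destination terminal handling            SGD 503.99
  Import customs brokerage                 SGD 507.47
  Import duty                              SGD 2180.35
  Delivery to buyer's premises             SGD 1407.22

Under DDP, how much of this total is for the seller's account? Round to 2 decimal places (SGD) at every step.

DDP: the seller bears all costs including import duty.
Seller's account: goods 197704.05 + inland to port 1306.58 + origin terminal 98.97 + freight 7918.94 + insurance 152.30 + destination terminal 503.99 + brokerage 507.47 + duty 2180.35 + delivery 1407.22 = 211779.87
Buyer's account: 0.00

Seller's account: SGD 211779.87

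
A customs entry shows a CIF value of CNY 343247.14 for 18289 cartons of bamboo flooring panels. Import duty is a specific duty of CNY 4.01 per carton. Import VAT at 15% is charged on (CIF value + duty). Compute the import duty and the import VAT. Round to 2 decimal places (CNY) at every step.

Import duty: CNY 73338.89; import VAT: CNY 62487.90

Import duty = 18289 × 4.01 = 73338.89
VAT base = CIF + duty = 343247.14 + 73338.89 = 416586.03
Import VAT = 416586.03 × 15% = 62487.90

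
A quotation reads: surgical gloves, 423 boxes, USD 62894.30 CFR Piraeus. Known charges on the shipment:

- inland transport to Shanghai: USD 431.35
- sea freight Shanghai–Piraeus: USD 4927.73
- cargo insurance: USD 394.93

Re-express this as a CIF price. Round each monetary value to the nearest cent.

Not relevant to the conversion: freight, inland to port — on the seller under both CFR and CIF; already in the CFR price and stays in the CIF price.
From CFR to CIF, the seller additionally bears: insurance.
CIF price = 62894.30 + 394.93 = 63289.23

CIF price: USD 63289.23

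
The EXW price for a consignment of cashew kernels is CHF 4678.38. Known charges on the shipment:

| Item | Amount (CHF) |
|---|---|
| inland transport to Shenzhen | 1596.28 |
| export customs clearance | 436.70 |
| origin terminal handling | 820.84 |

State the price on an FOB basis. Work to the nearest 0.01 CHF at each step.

FOB price: CHF 7532.20

From EXW to FOB, the seller additionally bears: inland to port, export clearance, origin terminal.
FOB price = 4678.38 + 1596.28 + 436.70 + 820.84 = 7532.20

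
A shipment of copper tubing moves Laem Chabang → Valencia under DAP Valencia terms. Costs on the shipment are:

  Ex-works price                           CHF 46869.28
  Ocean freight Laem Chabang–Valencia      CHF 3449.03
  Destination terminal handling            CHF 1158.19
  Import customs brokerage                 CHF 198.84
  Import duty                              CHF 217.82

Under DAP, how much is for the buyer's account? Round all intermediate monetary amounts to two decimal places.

DAP: the seller bears all costs to the named destination except import duty and clearance.
Seller's account: goods 46869.28 + freight 3449.03 + destination terminal 1158.19 = 51476.50
Buyer's account: brokerage 198.84 + duty 217.82 = 416.66

Buyer's account: CHF 416.66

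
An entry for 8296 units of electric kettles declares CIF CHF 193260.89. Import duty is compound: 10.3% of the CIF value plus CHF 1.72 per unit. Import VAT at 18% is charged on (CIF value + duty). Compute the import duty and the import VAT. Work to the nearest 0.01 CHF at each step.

Ad valorem component: 193260.89 × 10.3% = 19905.87
Specific component: 8296 × 1.72 = 14269.12
Import duty = 19905.87 + 14269.12 = 34174.99
VAT base = CIF + duty = 193260.89 + 34174.99 = 227435.88
Import VAT = 227435.88 × 18% = 40938.46

Import duty: CHF 34174.99; import VAT: CHF 40938.46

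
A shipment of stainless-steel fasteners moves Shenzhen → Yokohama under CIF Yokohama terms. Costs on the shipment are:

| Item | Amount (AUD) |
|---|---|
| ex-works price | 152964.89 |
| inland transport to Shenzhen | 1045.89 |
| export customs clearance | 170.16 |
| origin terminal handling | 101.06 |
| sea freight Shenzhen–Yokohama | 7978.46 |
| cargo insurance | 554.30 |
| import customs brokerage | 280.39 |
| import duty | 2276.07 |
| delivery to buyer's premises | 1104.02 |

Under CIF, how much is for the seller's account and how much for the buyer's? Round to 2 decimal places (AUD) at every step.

Seller: AUD 162814.76; buyer: AUD 3660.48

CIF: the seller pays costs through ocean freight and marine insurance to the destination port.
Seller's account: goods 152964.89 + inland to port 1045.89 + export clearance 170.16 + origin terminal 101.06 + freight 7978.46 + insurance 554.30 = 162814.76
Buyer's account: brokerage 280.39 + duty 2276.07 + delivery 1104.02 = 3660.48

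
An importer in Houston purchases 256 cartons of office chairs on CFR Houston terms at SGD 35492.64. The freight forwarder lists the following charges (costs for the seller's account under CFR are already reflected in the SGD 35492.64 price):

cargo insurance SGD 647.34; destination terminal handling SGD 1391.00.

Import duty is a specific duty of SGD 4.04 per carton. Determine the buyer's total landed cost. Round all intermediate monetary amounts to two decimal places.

Total landed cost: SGD 38565.22

CFR: the seller pays costs through ocean freight to the destination port, but not insurance.
CIF value = CFR price + insurance = 35492.64 + 647.34 = 36139.98
Import duty = 256 × 4.04 = 1034.24
Buyer bears: insurance 647.34 + destination terminal 1391.00 + duty 1034.24 = 3072.58
Landed cost = invoice 35492.64 + 3072.58 = 38565.22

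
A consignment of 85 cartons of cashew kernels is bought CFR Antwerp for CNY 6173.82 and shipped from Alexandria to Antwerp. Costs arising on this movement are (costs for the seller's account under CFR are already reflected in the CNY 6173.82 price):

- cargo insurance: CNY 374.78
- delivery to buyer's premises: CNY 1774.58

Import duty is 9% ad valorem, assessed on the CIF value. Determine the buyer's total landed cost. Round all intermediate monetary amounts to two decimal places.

Total landed cost: CNY 8912.55

CFR: the seller pays costs through ocean freight to the destination port, but not insurance.
CIF value = CFR price + insurance = 6173.82 + 374.78 = 6548.60
Import duty = 6548.60 × 9% = 589.37
Buyer bears: insurance 374.78 + delivery 1774.58 + duty 589.37 = 2738.73
Landed cost = invoice 6173.82 + 2738.73 = 8912.55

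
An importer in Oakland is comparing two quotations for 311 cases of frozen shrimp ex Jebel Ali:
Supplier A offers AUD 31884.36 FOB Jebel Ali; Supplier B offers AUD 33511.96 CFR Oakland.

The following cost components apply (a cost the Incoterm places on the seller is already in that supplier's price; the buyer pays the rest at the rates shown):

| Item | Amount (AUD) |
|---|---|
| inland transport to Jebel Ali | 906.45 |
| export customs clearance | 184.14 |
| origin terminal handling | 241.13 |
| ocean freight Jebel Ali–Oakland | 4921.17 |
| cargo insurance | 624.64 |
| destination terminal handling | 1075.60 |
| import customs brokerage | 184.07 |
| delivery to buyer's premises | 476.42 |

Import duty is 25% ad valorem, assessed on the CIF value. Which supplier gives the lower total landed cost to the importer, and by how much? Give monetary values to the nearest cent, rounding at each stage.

Supplier B is cheaper by AUD 4116.96

Supplier A (FOB):
CIF value = FOB price + freight + insurance = 31884.36 + 4921.17 + 624.64 = 37430.17
Import duty = 37430.17 × 25% = 9357.54
Buyer bears (A): 4921.17 + 624.64 + 1075.60 + 184.07 + 476.42 = 7281.90
Landed cost (A) = invoice 31884.36 + 7281.90 + duty 9357.54 = 48523.80
Supplier B (CFR):
CIF value = CFR price + insurance = 33511.96 + 624.64 = 34136.60
Import duty = 34136.60 × 25% = 8534.15
Buyer bears (B): 624.64 + 1075.60 + 184.07 + 476.42 = 2360.73
Landed cost (B) = invoice 33511.96 + 2360.73 + duty 8534.15 = 44406.84
Difference = |48523.80 − 44406.84| = 4116.96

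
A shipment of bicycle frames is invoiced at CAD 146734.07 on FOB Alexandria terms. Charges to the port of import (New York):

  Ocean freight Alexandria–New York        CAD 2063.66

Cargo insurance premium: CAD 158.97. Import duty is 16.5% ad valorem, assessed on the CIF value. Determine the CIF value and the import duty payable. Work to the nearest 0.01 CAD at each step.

CIF value: CAD 148956.70; import duty: CAD 24577.86

CIF = FOB price + freight + insurance
CIF = 146734.07 + 2063.66 + 158.97 = 148956.70
Import duty = 148956.70 × 16.5% = 24577.86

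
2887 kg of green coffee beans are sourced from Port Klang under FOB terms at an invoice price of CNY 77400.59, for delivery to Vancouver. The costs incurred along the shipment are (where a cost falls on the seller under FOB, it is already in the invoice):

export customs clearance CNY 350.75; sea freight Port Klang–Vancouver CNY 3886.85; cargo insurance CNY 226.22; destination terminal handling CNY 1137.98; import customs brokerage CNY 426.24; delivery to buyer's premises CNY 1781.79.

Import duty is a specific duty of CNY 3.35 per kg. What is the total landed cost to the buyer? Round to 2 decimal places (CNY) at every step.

FOB: the seller bears costs until goods are on board at the origin port; the buyer bears freight, insurance and all costs thereafter.
Already in the invoice (seller's account under FOB): export clearance — exclude.
CIF value = FOB price + freight + insurance = 77400.59 + 3886.85 + 226.22 = 81513.66
Import duty = 2887 × 3.35 = 9671.45
Buyer bears: freight 3886.85 + insurance 226.22 + destination terminal 1137.98 + brokerage 426.24 + delivery 1781.79 + duty 9671.45 = 17130.53
Landed cost = invoice 77400.59 + 17130.53 = 94531.12

Total landed cost: CNY 94531.12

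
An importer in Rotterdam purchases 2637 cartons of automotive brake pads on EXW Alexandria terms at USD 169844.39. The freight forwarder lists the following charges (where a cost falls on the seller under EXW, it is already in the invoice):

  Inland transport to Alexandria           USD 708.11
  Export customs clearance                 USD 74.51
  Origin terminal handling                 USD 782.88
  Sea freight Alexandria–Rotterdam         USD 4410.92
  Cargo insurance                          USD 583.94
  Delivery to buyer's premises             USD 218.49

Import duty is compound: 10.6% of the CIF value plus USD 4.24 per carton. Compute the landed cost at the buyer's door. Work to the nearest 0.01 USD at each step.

EXW: the seller makes goods available at their premises; the buyer bears all onward costs.
CIF value = EXW price + inland to port + export clearance + origin terminal + freight + insurance = 169844.39 + 708.11 + 74.51 + 782.88 + 4410.92 + 583.94 = 176404.75
Ad valorem component: 176404.75 × 10.6% = 18698.90
Specific component: 2637 × 4.24 = 11180.88
Import duty = 18698.90 + 11180.88 = 29879.78
Buyer bears: inland to port 708.11 + export clearance 74.51 + origin terminal 782.88 + freight 4410.92 + insurance 583.94 + delivery 218.49 + duty 29879.78 = 36658.63
Landed cost = invoice 169844.39 + 36658.63 = 206503.02

Total landed cost: USD 206503.02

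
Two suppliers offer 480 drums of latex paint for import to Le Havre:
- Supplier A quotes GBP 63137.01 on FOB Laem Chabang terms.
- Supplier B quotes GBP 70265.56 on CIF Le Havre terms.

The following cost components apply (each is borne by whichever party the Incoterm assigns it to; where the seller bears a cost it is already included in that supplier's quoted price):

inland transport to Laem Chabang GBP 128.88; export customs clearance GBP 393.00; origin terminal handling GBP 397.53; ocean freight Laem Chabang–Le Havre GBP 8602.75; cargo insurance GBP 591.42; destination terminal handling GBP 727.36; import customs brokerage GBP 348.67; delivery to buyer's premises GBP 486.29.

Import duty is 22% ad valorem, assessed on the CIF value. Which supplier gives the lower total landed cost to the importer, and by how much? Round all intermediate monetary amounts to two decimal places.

Supplier B is cheaper by GBP 2520.06

Supplier A (FOB):
CIF value = FOB price + freight + insurance = 63137.01 + 8602.75 + 591.42 = 72331.18
Import duty = 72331.18 × 22% = 15912.86
Buyer bears (A): 8602.75 + 591.42 + 727.36 + 348.67 + 486.29 = 10756.49
Landed cost (A) = invoice 63137.01 + 10756.49 + duty 15912.86 = 89806.36
Supplier B (CIF):
The CIF price already equals the CIF value: 70265.56
Import duty = 70265.56 × 22% = 15458.42
Buyer bears (B): 727.36 + 348.67 + 486.29 = 1562.32
Landed cost (B) = invoice 70265.56 + 1562.32 + duty 15458.42 = 87286.30
Difference = |89806.36 − 87286.30| = 2520.06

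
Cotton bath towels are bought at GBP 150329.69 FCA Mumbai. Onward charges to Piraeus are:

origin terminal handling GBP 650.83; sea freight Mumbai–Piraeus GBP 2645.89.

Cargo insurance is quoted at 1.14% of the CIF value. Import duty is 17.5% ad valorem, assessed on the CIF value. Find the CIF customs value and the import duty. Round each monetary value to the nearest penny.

CIF value: GBP 155397.95; import duty: GBP 27194.64

Let C be the CIF value. C = FCA price + pre-shipment costs + freight + 1.14% × C
C − 1.14% × C = 150329.69 + 650.83 + 2645.89
0.9886 × C = 153626.41
C = 153626.41 / 0.9886 = 155397.95
Insurance premium = 1.14% × 155397.95 = 1771.54
Import duty = 155397.95 × 17.5% = 27194.64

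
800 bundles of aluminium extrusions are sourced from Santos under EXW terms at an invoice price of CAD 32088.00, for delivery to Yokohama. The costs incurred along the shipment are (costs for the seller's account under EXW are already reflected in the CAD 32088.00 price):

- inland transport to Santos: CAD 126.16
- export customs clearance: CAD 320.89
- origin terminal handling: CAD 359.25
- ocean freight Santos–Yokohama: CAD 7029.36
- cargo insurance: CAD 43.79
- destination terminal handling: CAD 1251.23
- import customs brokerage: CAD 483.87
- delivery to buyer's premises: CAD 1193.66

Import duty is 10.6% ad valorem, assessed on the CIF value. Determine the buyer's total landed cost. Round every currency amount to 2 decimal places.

EXW: the seller makes goods available at their premises; the buyer bears all onward costs.
CIF value = EXW price + inland to port + export clearance + origin terminal + freight + insurance = 32088.00 + 126.16 + 320.89 + 359.25 + 7029.36 + 43.79 = 39967.45
Import duty = 39967.45 × 10.6% = 4236.55
Buyer bears: inland to port 126.16 + export clearance 320.89 + origin terminal 359.25 + freight 7029.36 + insurance 43.79 + destination terminal 1251.23 + brokerage 483.87 + delivery 1193.66 + duty 4236.55 = 15044.76
Landed cost = invoice 32088.00 + 15044.76 = 47132.76

Total landed cost: CAD 47132.76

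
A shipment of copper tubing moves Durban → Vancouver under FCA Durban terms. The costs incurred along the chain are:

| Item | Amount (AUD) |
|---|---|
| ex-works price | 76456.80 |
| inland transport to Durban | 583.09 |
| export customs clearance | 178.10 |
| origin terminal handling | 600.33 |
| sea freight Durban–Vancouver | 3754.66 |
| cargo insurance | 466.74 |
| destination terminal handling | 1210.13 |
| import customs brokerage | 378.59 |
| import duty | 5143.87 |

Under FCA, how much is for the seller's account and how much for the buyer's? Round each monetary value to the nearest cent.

Seller: AUD 77217.99; buyer: AUD 11554.32

FCA: the seller delivers export-cleared goods to the carrier; the buyer bears costs from that point.
Seller's account: goods 76456.80 + inland to port 583.09 + export clearance 178.10 = 77217.99
Buyer's account: origin terminal 600.33 + freight 3754.66 + insurance 466.74 + destination terminal 1210.13 + brokerage 378.59 + duty 5143.87 = 11554.32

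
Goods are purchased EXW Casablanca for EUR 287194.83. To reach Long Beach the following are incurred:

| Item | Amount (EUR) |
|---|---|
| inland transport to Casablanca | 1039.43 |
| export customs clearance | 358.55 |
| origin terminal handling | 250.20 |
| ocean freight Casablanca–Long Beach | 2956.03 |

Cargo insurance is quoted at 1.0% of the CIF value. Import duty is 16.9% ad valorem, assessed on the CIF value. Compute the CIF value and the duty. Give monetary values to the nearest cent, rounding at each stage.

Let C be the CIF value. C = EXW price + pre-shipment costs + freight + 1.0% × C
C − 1.0% × C = 287194.83 + 1039.43 + 358.55 + 250.20 + 2956.03
0.99 × C = 291799.04
C = 291799.04 / 0.99 = 294746.51
Insurance premium = 1.0% × 294746.51 = 2947.47
Import duty = 294746.51 × 16.9% = 49812.16

CIF value: EUR 294746.51; import duty: EUR 49812.16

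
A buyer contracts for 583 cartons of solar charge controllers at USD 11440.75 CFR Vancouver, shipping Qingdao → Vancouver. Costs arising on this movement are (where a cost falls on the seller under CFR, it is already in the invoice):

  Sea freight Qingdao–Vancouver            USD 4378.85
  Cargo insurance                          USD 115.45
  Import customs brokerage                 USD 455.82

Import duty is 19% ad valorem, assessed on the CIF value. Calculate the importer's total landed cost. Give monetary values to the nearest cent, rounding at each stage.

Total landed cost: USD 14207.70

CFR: the seller pays costs through ocean freight to the destination port, but not insurance.
Already in the invoice (seller's account under CFR): freight — exclude.
CIF value = CFR price + insurance = 11440.75 + 115.45 = 11556.20
Import duty = 11556.20 × 19% = 2195.68
Buyer bears: insurance 115.45 + brokerage 455.82 + duty 2195.68 = 2766.95
Landed cost = invoice 11440.75 + 2766.95 = 14207.70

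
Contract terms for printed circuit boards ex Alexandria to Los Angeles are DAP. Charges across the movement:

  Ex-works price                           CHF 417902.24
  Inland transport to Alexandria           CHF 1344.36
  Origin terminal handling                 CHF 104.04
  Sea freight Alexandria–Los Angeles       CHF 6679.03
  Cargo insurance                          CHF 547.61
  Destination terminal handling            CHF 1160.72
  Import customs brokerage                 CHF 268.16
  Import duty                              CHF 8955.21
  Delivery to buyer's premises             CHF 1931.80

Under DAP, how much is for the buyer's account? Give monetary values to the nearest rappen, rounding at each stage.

DAP: the seller bears all costs to the named destination except import duty and clearance.
Seller's account: goods 417902.24 + inland to port 1344.36 + origin terminal 104.04 + freight 6679.03 + insurance 547.61 + destination terminal 1160.72 + delivery 1931.80 = 429669.80
Buyer's account: brokerage 268.16 + duty 8955.21 = 9223.37

Buyer's account: CHF 9223.37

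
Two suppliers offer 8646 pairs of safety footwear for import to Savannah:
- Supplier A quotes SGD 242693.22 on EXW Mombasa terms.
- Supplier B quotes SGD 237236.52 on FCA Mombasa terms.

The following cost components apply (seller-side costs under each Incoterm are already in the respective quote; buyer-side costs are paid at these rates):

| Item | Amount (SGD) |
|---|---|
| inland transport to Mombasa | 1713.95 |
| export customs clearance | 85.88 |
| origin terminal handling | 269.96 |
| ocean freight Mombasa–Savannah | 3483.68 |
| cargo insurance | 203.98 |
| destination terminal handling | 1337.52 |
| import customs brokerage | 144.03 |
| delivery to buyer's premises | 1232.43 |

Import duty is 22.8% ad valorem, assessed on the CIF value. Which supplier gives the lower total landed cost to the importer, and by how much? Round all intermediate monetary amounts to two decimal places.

Supplier B is cheaper by SGD 8911.02

Supplier A (EXW):
CIF value = EXW price + inland to port + export clearance + origin terminal + freight + insurance = 242693.22 + 1713.95 + 85.88 + 269.96 + 3483.68 + 203.98 = 248450.67
Import duty = 248450.67 × 22.8% = 56646.75
Buyer bears (A): 1713.95 + 85.88 + 269.96 + 3483.68 + 203.98 + 1337.52 + 144.03 + 1232.43 = 8471.43
Landed cost (A) = invoice 242693.22 + 8471.43 + duty 56646.75 = 307811.40
Supplier B (FCA):
CIF value = FCA price + origin terminal + freight + insurance = 237236.52 + 269.96 + 3483.68 + 203.98 = 241194.14
Import duty = 241194.14 × 22.8% = 54992.26
Buyer bears (B): 269.96 + 3483.68 + 203.98 + 1337.52 + 144.03 + 1232.43 = 6671.60
Landed cost (B) = invoice 237236.52 + 6671.60 + duty 54992.26 = 298900.38
Difference = |307811.40 − 298900.38| = 8911.02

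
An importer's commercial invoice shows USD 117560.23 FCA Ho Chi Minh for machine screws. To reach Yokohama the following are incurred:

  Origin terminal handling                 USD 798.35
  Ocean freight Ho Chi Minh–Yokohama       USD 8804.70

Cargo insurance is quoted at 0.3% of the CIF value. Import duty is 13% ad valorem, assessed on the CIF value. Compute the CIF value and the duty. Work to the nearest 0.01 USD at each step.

CIF value: USD 127545.92; import duty: USD 16580.97

Let C be the CIF value. C = FCA price + pre-shipment costs + freight + 0.3% × C
C − 0.3% × C = 117560.23 + 798.35 + 8804.70
0.997 × C = 127163.28
C = 127163.28 / 0.997 = 127545.92
Insurance premium = 0.3% × 127545.92 = 382.64
Import duty = 127545.92 × 13% = 16580.97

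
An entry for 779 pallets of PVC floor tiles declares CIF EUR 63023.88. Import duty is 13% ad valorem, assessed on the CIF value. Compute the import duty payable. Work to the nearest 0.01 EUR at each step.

Import duty: EUR 8193.10

Import duty = 63023.88 × 13% = 8193.10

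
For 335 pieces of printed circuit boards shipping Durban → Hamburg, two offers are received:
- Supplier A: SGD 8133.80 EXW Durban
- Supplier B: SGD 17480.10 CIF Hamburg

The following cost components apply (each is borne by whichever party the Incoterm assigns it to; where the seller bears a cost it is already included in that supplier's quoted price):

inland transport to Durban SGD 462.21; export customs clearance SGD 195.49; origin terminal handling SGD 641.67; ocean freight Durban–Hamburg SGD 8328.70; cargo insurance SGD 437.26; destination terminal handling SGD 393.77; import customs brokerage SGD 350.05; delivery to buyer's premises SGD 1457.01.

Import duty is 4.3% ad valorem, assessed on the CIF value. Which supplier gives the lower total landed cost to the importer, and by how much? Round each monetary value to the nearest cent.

Supplier B is cheaper by SGD 749.95

Supplier A (EXW):
CIF value = EXW price + inland to port + export clearance + origin terminal + freight + insurance = 8133.80 + 462.21 + 195.49 + 641.67 + 8328.70 + 437.26 = 18199.13
Import duty = 18199.13 × 4.3% = 782.56
Buyer bears (A): 462.21 + 195.49 + 641.67 + 8328.70 + 437.26 + 393.77 + 350.05 + 1457.01 = 12266.16
Landed cost (A) = invoice 8133.80 + 12266.16 + duty 782.56 = 21182.52
Supplier B (CIF):
The CIF price already equals the CIF value: 17480.10
Import duty = 17480.10 × 4.3% = 751.64
Buyer bears (B): 393.77 + 350.05 + 1457.01 = 2200.83
Landed cost (B) = invoice 17480.10 + 2200.83 + duty 751.64 = 20432.57
Difference = |21182.52 − 20432.57| = 749.95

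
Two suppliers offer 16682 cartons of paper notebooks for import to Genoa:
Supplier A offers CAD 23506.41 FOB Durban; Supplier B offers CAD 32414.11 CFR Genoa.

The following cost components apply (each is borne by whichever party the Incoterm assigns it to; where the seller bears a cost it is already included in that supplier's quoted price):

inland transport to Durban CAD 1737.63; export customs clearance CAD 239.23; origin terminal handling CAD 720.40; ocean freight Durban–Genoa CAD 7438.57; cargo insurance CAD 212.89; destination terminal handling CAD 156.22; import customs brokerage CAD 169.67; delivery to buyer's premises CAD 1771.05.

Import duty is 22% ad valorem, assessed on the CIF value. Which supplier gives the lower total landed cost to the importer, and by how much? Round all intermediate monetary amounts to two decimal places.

Supplier A (FOB):
CIF value = FOB price + freight + insurance = 23506.41 + 7438.57 + 212.89 = 31157.87
Import duty = 31157.87 × 22% = 6854.73
Buyer bears (A): 7438.57 + 212.89 + 156.22 + 169.67 + 1771.05 = 9748.40
Landed cost (A) = invoice 23506.41 + 9748.40 + duty 6854.73 = 40109.54
Supplier B (CFR):
CIF value = CFR price + insurance = 32414.11 + 212.89 = 32627.00
Import duty = 32627.00 × 22% = 7177.94
Buyer bears (B): 212.89 + 156.22 + 169.67 + 1771.05 = 2309.83
Landed cost (B) = invoice 32414.11 + 2309.83 + duty 7177.94 = 41901.88
Difference = |40109.54 − 41901.88| = 1792.34

Supplier A is cheaper by CAD 1792.34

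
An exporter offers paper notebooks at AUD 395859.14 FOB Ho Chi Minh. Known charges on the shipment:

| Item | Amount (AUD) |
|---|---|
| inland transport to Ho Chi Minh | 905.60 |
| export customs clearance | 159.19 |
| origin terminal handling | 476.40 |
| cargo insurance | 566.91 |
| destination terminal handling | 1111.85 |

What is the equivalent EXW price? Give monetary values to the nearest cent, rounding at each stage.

EXW price: AUD 394317.95

Not relevant to the conversion: destination terminal, insurance — on the buyer under both terms; not part of either seller's price.
From FOB to EXW, the seller no longer bears: inland to port, export clearance, origin terminal.
EXW price = 395859.14 − 905.60 − 159.19 − 476.40 = 394317.95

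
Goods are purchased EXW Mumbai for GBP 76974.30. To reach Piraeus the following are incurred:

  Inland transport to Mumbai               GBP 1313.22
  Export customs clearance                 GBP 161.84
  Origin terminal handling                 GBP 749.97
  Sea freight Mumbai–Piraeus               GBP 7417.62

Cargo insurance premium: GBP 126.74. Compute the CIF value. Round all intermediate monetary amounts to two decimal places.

CIF = EXW price + pre-shipment costs + freight + insurance
CIF = 76974.30 + 1313.22 + 161.84 + 749.97 + 7417.62 + 126.74 = 86743.69

CIF value: GBP 86743.69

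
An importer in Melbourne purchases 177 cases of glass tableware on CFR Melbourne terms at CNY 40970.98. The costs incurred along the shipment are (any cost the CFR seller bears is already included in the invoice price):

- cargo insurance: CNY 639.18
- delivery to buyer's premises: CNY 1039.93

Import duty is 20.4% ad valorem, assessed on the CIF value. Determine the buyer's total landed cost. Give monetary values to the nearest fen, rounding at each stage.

Total landed cost: CNY 51138.56

CFR: the seller pays costs through ocean freight to the destination port, but not insurance.
CIF value = CFR price + insurance = 40970.98 + 639.18 = 41610.16
Import duty = 41610.16 × 20.4% = 8488.47
Buyer bears: insurance 639.18 + delivery 1039.93 + duty 8488.47 = 10167.58
Landed cost = invoice 40970.98 + 10167.58 = 51138.56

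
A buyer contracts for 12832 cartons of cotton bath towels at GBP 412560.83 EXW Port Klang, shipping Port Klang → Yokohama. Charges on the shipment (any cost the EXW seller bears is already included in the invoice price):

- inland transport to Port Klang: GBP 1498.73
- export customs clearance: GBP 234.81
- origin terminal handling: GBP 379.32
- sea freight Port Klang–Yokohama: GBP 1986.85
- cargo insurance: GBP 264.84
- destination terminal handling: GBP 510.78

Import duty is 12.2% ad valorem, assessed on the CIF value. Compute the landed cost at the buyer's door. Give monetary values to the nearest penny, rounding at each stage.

Total landed cost: GBP 468301.06

EXW: the seller makes goods available at their premises; the buyer bears all onward costs.
CIF value = EXW price + inland to port + export clearance + origin terminal + freight + insurance = 412560.83 + 1498.73 + 234.81 + 379.32 + 1986.85 + 264.84 = 416925.38
Import duty = 416925.38 × 12.2% = 50864.90
Buyer bears: inland to port 1498.73 + export clearance 234.81 + origin terminal 379.32 + freight 1986.85 + insurance 264.84 + destination terminal 510.78 + duty 50864.90 = 55740.23
Landed cost = invoice 412560.83 + 55740.23 = 468301.06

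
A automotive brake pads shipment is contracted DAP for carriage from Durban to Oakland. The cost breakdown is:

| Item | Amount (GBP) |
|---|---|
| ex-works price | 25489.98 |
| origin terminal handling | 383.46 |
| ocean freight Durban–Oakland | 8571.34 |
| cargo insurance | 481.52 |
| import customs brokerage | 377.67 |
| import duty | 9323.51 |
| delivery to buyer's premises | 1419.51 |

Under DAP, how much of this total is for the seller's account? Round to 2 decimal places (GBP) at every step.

DAP: the seller bears all costs to the named destination except import duty and clearance.
Seller's account: goods 25489.98 + origin terminal 383.46 + freight 8571.34 + insurance 481.52 + delivery 1419.51 = 36345.81
Buyer's account: brokerage 377.67 + duty 9323.51 = 9701.18

Seller's account: GBP 36345.81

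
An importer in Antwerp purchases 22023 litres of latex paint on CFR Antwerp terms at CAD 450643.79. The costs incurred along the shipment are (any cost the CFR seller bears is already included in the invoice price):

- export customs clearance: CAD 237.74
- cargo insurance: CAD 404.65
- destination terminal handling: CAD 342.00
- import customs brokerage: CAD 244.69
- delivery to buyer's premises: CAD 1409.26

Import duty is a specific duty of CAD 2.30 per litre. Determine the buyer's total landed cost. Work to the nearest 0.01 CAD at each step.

CFR: the seller pays costs through ocean freight to the destination port, but not insurance.
Already in the invoice (seller's account under CFR): export clearance — exclude.
CIF value = CFR price + insurance = 450643.79 + 404.65 = 451048.44
Import duty = 22023 × 2.30 = 50652.90
Buyer bears: insurance 404.65 + destination terminal 342.00 + brokerage 244.69 + delivery 1409.26 + duty 50652.90 = 53053.50
Landed cost = invoice 450643.79 + 53053.50 = 503697.29

Total landed cost: CAD 503697.29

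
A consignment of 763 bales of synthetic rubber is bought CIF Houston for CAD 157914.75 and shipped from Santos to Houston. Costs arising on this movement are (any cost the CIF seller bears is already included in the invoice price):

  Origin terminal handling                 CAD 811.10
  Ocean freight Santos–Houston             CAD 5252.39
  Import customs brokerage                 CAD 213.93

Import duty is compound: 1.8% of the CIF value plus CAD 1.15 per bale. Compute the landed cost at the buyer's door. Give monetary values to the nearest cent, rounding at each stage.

Total landed cost: CAD 161848.60

CIF: the seller pays costs through ocean freight and marine insurance to the destination port.
Already in the invoice (seller's account under CIF): origin terminal, freight — exclude.
The CIF price already equals the CIF value: 157914.75
Ad valorem component: 157914.75 × 1.8% = 2842.47
Specific component: 763 × 1.15 = 877.45
Import duty = 2842.47 + 877.45 = 3719.92
Buyer bears: brokerage 213.93 + duty 3719.92 = 3933.85
Landed cost = invoice 157914.75 + 3933.85 = 161848.60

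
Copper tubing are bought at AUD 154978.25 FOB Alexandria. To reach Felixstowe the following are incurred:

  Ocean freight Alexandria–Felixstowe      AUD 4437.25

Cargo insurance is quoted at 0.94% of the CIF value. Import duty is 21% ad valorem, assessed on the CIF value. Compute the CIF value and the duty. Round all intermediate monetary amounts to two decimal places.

Let C be the CIF value. C = FOB price + freight + 0.94% × C
C − 0.94% × C = 154978.25 + 4437.25
0.9906 × C = 159415.50
C = 159415.50 / 0.9906 = 160928.23
Insurance premium = 0.94% × 160928.23 = 1512.73
Import duty = 160928.23 × 21% = 33794.93

CIF value: AUD 160928.23; import duty: AUD 33794.93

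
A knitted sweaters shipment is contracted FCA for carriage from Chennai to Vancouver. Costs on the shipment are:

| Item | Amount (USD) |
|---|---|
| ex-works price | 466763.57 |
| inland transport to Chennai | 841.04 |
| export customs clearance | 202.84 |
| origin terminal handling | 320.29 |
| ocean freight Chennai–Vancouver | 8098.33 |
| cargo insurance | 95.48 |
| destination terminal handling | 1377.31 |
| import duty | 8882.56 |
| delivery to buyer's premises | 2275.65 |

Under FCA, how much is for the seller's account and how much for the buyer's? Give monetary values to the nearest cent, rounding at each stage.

Seller: USD 467807.45; buyer: USD 21049.62

FCA: the seller delivers export-cleared goods to the carrier; the buyer bears costs from that point.
Seller's account: goods 466763.57 + inland to port 841.04 + export clearance 202.84 = 467807.45
Buyer's account: origin terminal 320.29 + freight 8098.33 + insurance 95.48 + destination terminal 1377.31 + duty 8882.56 + delivery 2275.65 = 21049.62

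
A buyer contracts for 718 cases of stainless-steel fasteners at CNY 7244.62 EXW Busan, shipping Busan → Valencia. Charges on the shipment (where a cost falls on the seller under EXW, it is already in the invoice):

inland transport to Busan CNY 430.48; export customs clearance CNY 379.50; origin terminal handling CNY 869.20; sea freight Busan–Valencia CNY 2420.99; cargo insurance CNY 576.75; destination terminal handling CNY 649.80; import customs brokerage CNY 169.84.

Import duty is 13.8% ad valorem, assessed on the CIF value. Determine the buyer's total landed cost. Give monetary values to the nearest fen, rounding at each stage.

Total landed cost: CNY 14386.35

EXW: the seller makes goods available at their premises; the buyer bears all onward costs.
CIF value = EXW price + inland to port + export clearance + origin terminal + freight + insurance = 7244.62 + 430.48 + 379.50 + 869.20 + 2420.99 + 576.75 = 11921.54
Import duty = 11921.54 × 13.8% = 1645.17
Buyer bears: inland to port 430.48 + export clearance 379.50 + origin terminal 869.20 + freight 2420.99 + insurance 576.75 + destination terminal 649.80 + brokerage 169.84 + duty 1645.17 = 7141.73
Landed cost = invoice 7244.62 + 7141.73 = 14386.35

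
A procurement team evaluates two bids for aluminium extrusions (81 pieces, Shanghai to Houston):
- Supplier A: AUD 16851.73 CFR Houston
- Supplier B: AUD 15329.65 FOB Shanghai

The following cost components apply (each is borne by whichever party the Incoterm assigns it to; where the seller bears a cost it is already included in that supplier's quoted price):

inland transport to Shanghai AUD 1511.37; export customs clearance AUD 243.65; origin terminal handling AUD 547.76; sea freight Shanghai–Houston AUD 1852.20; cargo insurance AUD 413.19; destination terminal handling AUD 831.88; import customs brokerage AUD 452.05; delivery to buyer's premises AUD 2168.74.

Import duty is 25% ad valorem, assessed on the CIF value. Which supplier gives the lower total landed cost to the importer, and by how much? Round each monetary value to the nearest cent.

Supplier A is cheaper by AUD 412.65

Supplier A (CFR):
CIF value = CFR price + insurance = 16851.73 + 413.19 = 17264.92
Import duty = 17264.92 × 25% = 4316.23
Buyer bears (A): 413.19 + 831.88 + 452.05 + 2168.74 = 3865.86
Landed cost (A) = invoice 16851.73 + 3865.86 + duty 4316.23 = 25033.82
Supplier B (FOB):
CIF value = FOB price + freight + insurance = 15329.65 + 1852.20 + 413.19 = 17595.04
Import duty = 17595.04 × 25% = 4398.76
Buyer bears (B): 1852.20 + 413.19 + 831.88 + 452.05 + 2168.74 = 5718.06
Landed cost (B) = invoice 15329.65 + 5718.06 + duty 4398.76 = 25446.47
Difference = |25033.82 − 25446.47| = 412.65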